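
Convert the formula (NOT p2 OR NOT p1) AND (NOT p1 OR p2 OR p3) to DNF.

(NOT p2 OR NOT p1) AND (NOT p1 OR p2 OR p3)
⇔ (NOT p2 AND NOT p1) OR (NOT p2 AND p2) OR (NOT p2 AND p3) OR (NOT p1 AND NOT p1) OR (NOT p1 AND p2) OR (NOT p1 AND p3)   [distribute AND over OR]
⇔ (NOT p2 AND p3) OR NOT p1   [simplify]

(NOT p2 AND p3) OR NOT p1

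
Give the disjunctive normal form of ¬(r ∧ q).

¬(r ∧ q)
≡ ¬r ∨ ¬q   [De Morgan]

¬r ∨ ¬q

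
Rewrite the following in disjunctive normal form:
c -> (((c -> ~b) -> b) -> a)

~c | ~b | a

c -> (((c -> ~b) -> b) -> a)
= ~c | (((c -> ~b) -> b) -> a)   (eliminate ->)
= ~c | ~((c -> ~b) -> b) | a   (eliminate ->)
= ~c | ~(~(c -> ~b) | b) | a   (eliminate ->)
= ~c | ~(~(~c | ~b) | b) | a   (eliminate ->)
= ~c | (~~(~c | ~b) & ~b) | a   (De Morgan)
= ~c | ((~c | ~b) & ~b) | a   (double negation)
= ~c | (~c & ~b) | (~b & ~b) | a   (distribute & over |)
= ~c | ~b | a   (simplify)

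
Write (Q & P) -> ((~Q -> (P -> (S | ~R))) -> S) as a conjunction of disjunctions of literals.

~Q | ~P | S

(Q & P) -> ((~Q -> (P -> (S | ~R))) -> S)
⇔ ~(Q & P) | ((~Q -> (P -> (S | ~R))) -> S)   [eliminate ->]
⇔ ~(Q & P) | ~(~Q -> (P -> (S | ~R))) | S   [eliminate ->]
⇔ ~(Q & P) | ~(~~Q | (P -> (S | ~R))) | S   [eliminate ->]
⇔ ~(Q & P) | ~(~~Q | ~P | S | ~R) | S   [eliminate ->]
⇔ ~Q | ~P | ~(~~Q | ~P | S | ~R) | S   [De Morgan]
⇔ ~Q | ~P | (~~~Q & ~~P & ~S & ~~R) | S   [De Morgan]
⇔ ~Q | ~P | (~Q & ~~P & ~S & ~~R) | S   [double negation]
⇔ ~Q | ~P | (~Q & P & ~S & ~~R) | S   [double negation]
⇔ ~Q | ~P | (~Q & P & ~S & R) | S   [double negation]
⇔ (~Q | ~P | ~Q | S) & (~Q | ~P | P | S) & (~Q | ~P | ~S | S) & (~Q | ~P | R | S)   [distribute | over &]
⇔ ~Q | ~P | S   [simplify]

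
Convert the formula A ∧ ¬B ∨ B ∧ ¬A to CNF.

(A ∨ B) ∧ (¬B ∨ ¬A)

A ∧ ¬B ∨ B ∧ ¬A
≡ (A ∨ B) ∧ (A ∨ ¬A) ∧ (¬B ∨ B) ∧ (¬B ∨ ¬A)   — distribute ∨ over ∧
≡ (A ∨ B) ∧ (¬B ∨ ¬A)   — simplify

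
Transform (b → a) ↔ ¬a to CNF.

¬a ∧ (a ∨ ¬b)

(b → a) ↔ ¬a
≡ ((b → a) → ¬a) ∧ (¬a → (b → a))   [eliminate ↔]
≡ (¬(b → a) ∨ ¬a) ∧ (¬a → (b → a))   [eliminate →]
≡ (¬(¬b ∨ a) ∨ ¬a) ∧ (¬a → (b → a))   [eliminate →]
≡ (¬(¬b ∨ a) ∨ ¬a) ∧ (¬¬a ∨ (b → a))   [eliminate →]
≡ (¬(¬b ∨ a) ∨ ¬a) ∧ (¬¬a ∨ ¬b ∨ a)   [eliminate →]
≡ ((¬¬b ∧ ¬a) ∨ ¬a) ∧ (¬¬a ∨ ¬b ∨ a)   [De Morgan]
≡ ((b ∧ ¬a) ∨ ¬a) ∧ (¬¬a ∨ ¬b ∨ a)   [double negation]
≡ ((b ∧ ¬a) ∨ ¬a) ∧ (a ∨ ¬b ∨ a)   [double negation]
≡ (b ∨ ¬a) ∧ (¬a ∨ ¬a) ∧ (a ∨ ¬b ∨ a)   [distribute ∨ over ∧]
≡ ¬a ∧ (a ∨ ¬b)   [simplify]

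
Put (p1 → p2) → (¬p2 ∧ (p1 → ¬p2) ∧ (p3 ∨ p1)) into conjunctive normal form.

(p1 → p2) → (¬p2 ∧ (p1 → ¬p2) ∧ (p3 ∨ p1))
≡ ¬(p1 → p2) ∨ (¬p2 ∧ (p1 → ¬p2) ∧ (p3 ∨ p1))   (eliminate →)
≡ ¬(¬p1 ∨ p2) ∨ (¬p2 ∧ (p1 → ¬p2) ∧ (p3 ∨ p1))   (eliminate →)
≡ ¬(¬p1 ∨ p2) ∨ (¬p2 ∧ (¬p1 ∨ ¬p2) ∧ (p3 ∨ p1))   (eliminate →)
≡ (¬¬p1 ∧ ¬p2) ∨ (¬p2 ∧ (¬p1 ∨ ¬p2) ∧ (p3 ∨ p1))   (De Morgan)
≡ (p1 ∧ ¬p2) ∨ (¬p2 ∧ (¬p1 ∨ ¬p2) ∧ (p3 ∨ p1))   (double negation)
≡ (p1 ∨ ¬p2) ∧ (p1 ∨ ¬p1 ∨ ¬p2) ∧ (p1 ∨ p3 ∨ p1) ∧ (¬p2 ∨ ¬p2) ∧ (¬p2 ∨ ¬p1 ∨ ¬p2) ∧ (¬p2 ∨ p3 ∨ p1)   (distribute ∨ over ∧)
≡ (p1 ∨ p3) ∧ ¬p2   (simplify)

(p1 ∨ p3) ∧ ¬p2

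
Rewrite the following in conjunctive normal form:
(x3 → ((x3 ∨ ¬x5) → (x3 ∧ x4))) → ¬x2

(x3 ∨ ¬x2) ∧ (¬x3 ∨ ¬x4 ∨ ¬x2)

(x3 → ((x3 ∨ ¬x5) → (x3 ∧ x4))) → ¬x2
⇔ ¬(x3 → ((x3 ∨ ¬x5) → (x3 ∧ x4))) ∨ ¬x2   [eliminate →]
⇔ ¬(¬x3 ∨ ((x3 ∨ ¬x5) → (x3 ∧ x4))) ∨ ¬x2   [eliminate →]
⇔ ¬(¬x3 ∨ ¬(x3 ∨ ¬x5) ∨ (x3 ∧ x4)) ∨ ¬x2   [eliminate →]
⇔ (¬¬x3 ∧ ¬¬(x3 ∨ ¬x5) ∧ ¬(x3 ∧ x4)) ∨ ¬x2   [De Morgan]
⇔ (x3 ∧ ¬¬(x3 ∨ ¬x5) ∧ ¬(x3 ∧ x4)) ∨ ¬x2   [double negation]
⇔ (x3 ∧ (x3 ∨ ¬x5) ∧ ¬(x3 ∧ x4)) ∨ ¬x2   [double negation]
⇔ (x3 ∧ (x3 ∨ ¬x5) ∧ (¬x3 ∨ ¬x4)) ∨ ¬x2   [De Morgan]
⇔ (x3 ∨ ¬x2) ∧ (x3 ∨ ¬x5 ∨ ¬x2) ∧ (¬x3 ∨ ¬x4 ∨ ¬x2)   [distribute ∨ over ∧]
⇔ (x3 ∨ ¬x2) ∧ (¬x3 ∨ ¬x4 ∨ ¬x2)   [simplify]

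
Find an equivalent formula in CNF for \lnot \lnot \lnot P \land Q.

\lnot P \land Q

\lnot \lnot \lnot P \land Q
≡ \lnot P \land Q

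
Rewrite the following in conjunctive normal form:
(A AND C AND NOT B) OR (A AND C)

(A AND C AND NOT B) OR (A AND C)
= (A OR A) AND (A OR C) AND (C OR A) AND (C OR C) AND (NOT B OR A) AND (NOT B OR C)   (distribute OR over AND)
= A AND C   (simplify)

A AND C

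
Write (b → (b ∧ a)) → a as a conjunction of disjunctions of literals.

(b → (b ∧ a)) → a
⇔ ¬(b → (b ∧ a)) ∨ a   [eliminate →]
⇔ ¬(¬b ∨ (b ∧ a)) ∨ a   [eliminate →]
⇔ (¬¬b ∧ ¬(b ∧ a)) ∨ a   [De Morgan]
⇔ (b ∧ ¬(b ∧ a)) ∨ a   [double negation]
⇔ (b ∧ (¬b ∨ ¬a)) ∨ a   [De Morgan]
⇔ (b ∨ a) ∧ (¬b ∨ ¬a ∨ a)   [distribute ∨ over ∧]
⇔ b ∨ a   [simplify]

b ∨ a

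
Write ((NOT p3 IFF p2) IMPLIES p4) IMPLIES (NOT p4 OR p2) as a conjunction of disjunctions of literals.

NOT p4 OR p2

((NOT p3 IFF p2) IMPLIES p4) IMPLIES (NOT p4 OR p2)
≡ NOT ((NOT p3 IFF p2) IMPLIES p4) OR NOT p4 OR p2   (eliminate IMPLIES)
≡ NOT (NOT (NOT p3 IFF p2) OR p4) OR NOT p4 OR p2   (eliminate IMPLIES)
≡ NOT (NOT ((NOT p3 IMPLIES p2) AND (p2 IMPLIES NOT p3)) OR p4) OR NOT p4 OR p2   (eliminate IFF)
≡ NOT (NOT ((NOT NOT p3 OR p2) AND (p2 IMPLIES NOT p3)) OR p4) OR NOT p4 OR p2   (eliminate IMPLIES)
≡ NOT (NOT ((NOT NOT p3 OR p2) AND (NOT p2 OR NOT p3)) OR p4) OR NOT p4 OR p2   (eliminate IMPLIES)
≡ (NOT NOT ((NOT NOT p3 OR p2) AND (NOT p2 OR NOT p3)) AND NOT p4) OR NOT p4 OR p2   (De Morgan)
≡ ((NOT NOT p3 OR p2) AND (NOT p2 OR NOT p3) AND NOT p4) OR NOT p4 OR p2   (double negation)
≡ ((p3 OR p2) AND (NOT p2 OR NOT p3) AND NOT p4) OR NOT p4 OR p2   (double negation)
≡ (p3 OR p2 OR NOT p4 OR p2) AND (NOT p2 OR NOT p3 OR NOT p4 OR p2) AND (NOT p4 OR NOT p4 OR p2)   (distribute OR over AND)
≡ NOT p4 OR p2   (simplify)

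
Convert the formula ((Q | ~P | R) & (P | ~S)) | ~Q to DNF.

(Q & P) | (Q & ~S) | (~P & ~S) | (R & P) | (R & ~S) | ~Q

((Q | ~P | R) & (P | ~S)) | ~Q
= (Q & P) | (Q & ~S) | (~P & P) | (~P & ~S) | (R & P) | (R & ~S) | ~Q   [distribute & over |]
= (Q & P) | (Q & ~S) | (~P & ~S) | (R & P) | (R & ~S) | ~Q   [simplify]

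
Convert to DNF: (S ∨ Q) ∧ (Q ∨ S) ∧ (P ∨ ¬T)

(S ∨ Q) ∧ (Q ∨ S) ∧ (P ∨ ¬T)
⇔ (S ∧ Q ∧ P) ∨ (S ∧ Q ∧ ¬T) ∨ (S ∧ S ∧ P) ∨ (S ∧ S ∧ ¬T) ∨ (Q ∧ Q ∧ P) ∨ (Q ∧ Q ∧ ¬T) ∨ (Q ∧ S ∧ P) ∨ (Q ∧ S ∧ ¬T)   [distribute ∧ over ∨]
⇔ (S ∧ P) ∨ (S ∧ ¬T) ∨ (Q ∧ P) ∨ (Q ∧ ¬T)   [simplify]

(S ∧ P) ∨ (S ∧ ¬T) ∨ (Q ∧ P) ∨ (Q ∧ ¬T)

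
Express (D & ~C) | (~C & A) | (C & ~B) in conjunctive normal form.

(D | A | C) & (D | A | ~B) & (~C | ~B)

(D & ~C) | (~C & A) | (C & ~B)
≡ (D | ~C | C) & (D | ~C | ~B) & (D | A | C) & (D | A | ~B) & (~C | ~C | C) & (~C | ~C | ~B) & (~C | A | C) & (~C | A | ~B)
≡ (D | A | C) & (D | A | ~B) & (~C | ~B)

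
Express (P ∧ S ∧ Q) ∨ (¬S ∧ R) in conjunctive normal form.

(P ∨ ¬S) ∧ (P ∨ R) ∧ (S ∨ R) ∧ (Q ∨ ¬S) ∧ (Q ∨ R)

(P ∧ S ∧ Q) ∨ (¬S ∧ R)
≡ (P ∨ ¬S) ∧ (P ∨ R) ∧ (S ∨ ¬S) ∧ (S ∨ R) ∧ (Q ∨ ¬S) ∧ (Q ∨ R)   [distribute ∨ over ∧]
≡ (P ∨ ¬S) ∧ (P ∨ R) ∧ (S ∨ R) ∧ (Q ∨ ¬S) ∧ (Q ∨ R)   [simplify]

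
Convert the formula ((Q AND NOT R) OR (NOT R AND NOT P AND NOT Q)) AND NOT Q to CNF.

(Q OR NOT P) AND NOT R AND NOT Q

((Q AND NOT R) OR (NOT R AND NOT P AND NOT Q)) AND NOT Q
⇔ (Q OR NOT R) AND (Q OR NOT P) AND (Q OR NOT Q) AND (NOT R OR NOT R) AND (NOT R OR NOT P) AND (NOT R OR NOT Q) AND NOT Q   [distribute OR over AND]
⇔ (Q OR NOT P) AND NOT R AND NOT Q   [simplify]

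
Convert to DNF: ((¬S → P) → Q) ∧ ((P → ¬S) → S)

((¬S → P) → Q) ∧ ((P → ¬S) → S)
≡ (¬(¬S → P) ∨ Q) ∧ ((P → ¬S) → S)   [eliminate →]
≡ (¬(¬¬S ∨ P) ∨ Q) ∧ ((P → ¬S) → S)   [eliminate →]
≡ (¬(¬¬S ∨ P) ∨ Q) ∧ (¬(P → ¬S) ∨ S)   [eliminate →]
≡ (¬(¬¬S ∨ P) ∨ Q) ∧ (¬(¬P ∨ ¬S) ∨ S)   [eliminate →]
≡ ((¬¬¬S ∧ ¬P) ∨ Q) ∧ (¬(¬P ∨ ¬S) ∨ S)   [De Morgan]
≡ ((¬S ∧ ¬P) ∨ Q) ∧ (¬(¬P ∨ ¬S) ∨ S)   [double negation]
≡ ((¬S ∧ ¬P) ∨ Q) ∧ ((¬¬P ∧ ¬¬S) ∨ S)   [De Morgan]
≡ ((¬S ∧ ¬P) ∨ Q) ∧ ((P ∧ ¬¬S) ∨ S)   [double negation]
≡ ((¬S ∧ ¬P) ∨ Q) ∧ ((P ∧ S) ∨ S)   [double negation]
≡ (¬S ∧ ¬P ∧ P ∧ S) ∨ (¬S ∧ ¬P ∧ S) ∨ (Q ∧ P ∧ S) ∨ (Q ∧ S)   [distribute ∧ over ∨]
≡ Q ∧ S   [simplify]

Q ∧ S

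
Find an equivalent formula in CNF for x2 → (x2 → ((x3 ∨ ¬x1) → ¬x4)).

x2 → (x2 → ((x3 ∨ ¬x1) → ¬x4))
= ¬x2 ∨ (x2 → ((x3 ∨ ¬x1) → ¬x4))   [eliminate →]
= ¬x2 ∨ ¬x2 ∨ ((x3 ∨ ¬x1) → ¬x4)   [eliminate →]
= ¬x2 ∨ ¬x2 ∨ ¬(x3 ∨ ¬x1) ∨ ¬x4   [eliminate →]
= ¬x2 ∨ ¬x2 ∨ (¬x3 ∧ ¬¬x1) ∨ ¬x4   [De Morgan]
= ¬x2 ∨ ¬x2 ∨ (¬x3 ∧ x1) ∨ ¬x4   [double negation]
= (¬x2 ∨ ¬x2 ∨ ¬x3 ∨ ¬x4) ∧ (¬x2 ∨ ¬x2 ∨ x1 ∨ ¬x4)   [distribute ∨ over ∧]
= (¬x2 ∨ ¬x3 ∨ ¬x4) ∧ (¬x2 ∨ x1 ∨ ¬x4)   [simplify]

(¬x2 ∨ ¬x3 ∨ ¬x4) ∧ (¬x2 ∨ x1 ∨ ¬x4)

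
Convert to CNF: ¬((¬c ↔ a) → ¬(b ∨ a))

¬((¬c ↔ a) → ¬(b ∨ a))
= ¬(¬(¬c ↔ a) ∨ ¬(b ∨ a))
= ¬(¬((¬c → a) ∧ (a → ¬c)) ∨ ¬(b ∨ a))
= ¬(¬((¬¬c ∨ a) ∧ (a → ¬c)) ∨ ¬(b ∨ a))
= ¬(¬((¬¬c ∨ a) ∧ (¬a ∨ ¬c)) ∨ ¬(b ∨ a))
= ¬¬((¬¬c ∨ a) ∧ (¬a ∨ ¬c)) ∧ ¬¬(b ∨ a)
= (¬¬c ∨ a) ∧ (¬a ∨ ¬c) ∧ ¬¬(b ∨ a)
= (c ∨ a) ∧ (¬a ∨ ¬c) ∧ ¬¬(b ∨ a)
= (c ∨ a) ∧ (¬a ∨ ¬c) ∧ (b ∨ a)

(c ∨ a) ∧ (¬a ∨ ¬c) ∧ (b ∨ a)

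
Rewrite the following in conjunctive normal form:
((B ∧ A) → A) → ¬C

(B ∨ ¬C) ∧ (A ∨ ¬C) ∧ (¬A ∨ ¬C)

((B ∧ A) → A) → ¬C
≡ ¬((B ∧ A) → A) ∨ ¬C   — eliminate →
≡ ¬(¬(B ∧ A) ∨ A) ∨ ¬C   — eliminate →
≡ (¬¬(B ∧ A) ∧ ¬A) ∨ ¬C   — De Morgan
≡ (B ∧ A ∧ ¬A) ∨ ¬C   — double negation
≡ (B ∨ ¬C) ∧ (A ∨ ¬C) ∧ (¬A ∨ ¬C)   — distribute ∨ over ∧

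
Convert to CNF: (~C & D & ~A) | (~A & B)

(~C & D & ~A) | (~A & B)
≡ (~C | ~A) & (~C | B) & (D | ~A) & (D | B) & (~A | ~A) & (~A | B)   (distribute | over &)
≡ (~C | B) & (D | B) & ~A   (simplify)

(~C | B) & (D | B) & ~A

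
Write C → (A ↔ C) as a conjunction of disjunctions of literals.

¬C ∨ A

C → (A ↔ C)
= ¬C ∨ (A ↔ C)   — eliminate →
= ¬C ∨ ((A → C) ∧ (C → A))   — eliminate ↔
= ¬C ∨ ((¬A ∨ C) ∧ (C → A))   — eliminate →
= ¬C ∨ ((¬A ∨ C) ∧ (¬C ∨ A))   — eliminate →
= (¬C ∨ ¬A ∨ C) ∧ (¬C ∨ ¬C ∨ A)   — distribute ∨ over ∧
= ¬C ∨ A   — simplify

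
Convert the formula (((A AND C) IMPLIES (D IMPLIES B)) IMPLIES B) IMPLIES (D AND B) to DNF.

(((A AND C) IMPLIES (D IMPLIES B)) IMPLIES B) IMPLIES (D AND B)
≡ NOT (((A AND C) IMPLIES (D IMPLIES B)) IMPLIES B) OR (D AND B)
≡ NOT (NOT ((A AND C) IMPLIES (D IMPLIES B)) OR B) OR (D AND B)
≡ NOT (NOT (NOT (A AND C) OR (D IMPLIES B)) OR B) OR (D AND B)
≡ NOT (NOT (NOT (A AND C) OR NOT D OR B) OR B) OR (D AND B)
≡ (NOT NOT (NOT (A AND C) OR NOT D OR B) AND NOT B) OR (D AND B)
≡ ((NOT (A AND C) OR NOT D OR B) AND NOT B) OR (D AND B)
≡ ((NOT A OR NOT C OR NOT D OR B) AND NOT B) OR (D AND B)
≡ (NOT A AND NOT B) OR (NOT C AND NOT B) OR (NOT D AND NOT B) OR (B AND NOT B) OR (D AND B)
≡ (NOT A AND NOT B) OR (NOT C AND NOT B) OR (NOT D AND NOT B) OR (D AND B)

(NOT A AND NOT B) OR (NOT C AND NOT B) OR (NOT D AND NOT B) OR (D AND B)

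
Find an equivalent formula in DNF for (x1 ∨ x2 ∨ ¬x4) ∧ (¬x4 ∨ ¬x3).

(x1 ∧ ¬x3) ∨ (x2 ∧ ¬x3) ∨ ¬x4

(x1 ∨ x2 ∨ ¬x4) ∧ (¬x4 ∨ ¬x3)
≡ (x1 ∧ ¬x4) ∨ (x1 ∧ ¬x3) ∨ (x2 ∧ ¬x4) ∨ (x2 ∧ ¬x3) ∨ (¬x4 ∧ ¬x4) ∨ (¬x4 ∧ ¬x3)   [distribute ∧ over ∨]
≡ (x1 ∧ ¬x3) ∨ (x2 ∧ ¬x3) ∨ ¬x4   [simplify]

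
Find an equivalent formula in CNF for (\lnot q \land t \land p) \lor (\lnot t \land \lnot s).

(\lnot q \land t \land p) \lor (\lnot t \land \lnot s)
= (\lnot q \lor \lnot t) \land (\lnot q \lor \lnot s) \land (t \lor \lnot t) \land (t \lor \lnot s) \land (p \lor \lnot t) \land (p \lor \lnot s)   — distribute \lor over \land
= (\lnot q \lor \lnot t) \land (\lnot q \lor \lnot s) \land (t \lor \lnot s) \land (p \lor \lnot t) \land (p \lor \lnot s)   — simplify

(\lnot q \lor \lnot t) \land (\lnot q \lor \lnot s) \land (t \lor \lnot s) \land (p \lor \lnot t) \land (p \lor \lnot s)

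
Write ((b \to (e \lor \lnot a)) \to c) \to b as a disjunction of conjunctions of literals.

(\lnot b \land \lnot c) \lor (e \land \lnot c) \lor (\lnot a \land \lnot c) \lor b

((b \to (e \lor \lnot a)) \to c) \to b
= \lnot ((b \to (e \lor \lnot a)) \to c) \lor b   — eliminate \to
= \lnot (\lnot (b \to (e \lor \lnot a)) \lor c) \lor b   — eliminate \to
= \lnot (\lnot (\lnot b \lor e \lor \lnot a) \lor c) \lor b   — eliminate \to
= (\lnot \lnot (\lnot b \lor e \lor \lnot a) \land \lnot c) \lor b   — De Morgan
= ((\lnot b \lor e \lor \lnot a) \land \lnot c) \lor b   — double negation
= (\lnot b \land \lnot c) \lor (e \land \lnot c) \lor (\lnot a \land \lnot c) \lor b   — distribute \land over \lor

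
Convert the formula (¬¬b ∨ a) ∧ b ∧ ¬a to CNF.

b ∧ ¬a

(¬¬b ∨ a) ∧ b ∧ ¬a
⇔ (b ∨ a) ∧ b ∧ ¬a   [double negation]
⇔ b ∧ ¬a   [simplify]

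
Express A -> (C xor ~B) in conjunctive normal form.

(~A | C | ~B) & (~A | ~C | B)

A -> (C xor ~B)
≡ ~A | (C xor ~B)   [eliminate ->]
≡ ~A | ((C | ~B) & ~(C & ~B))   [expand xor]
≡ ~A | ((C | ~B) & (~C | ~~B))   [De Morgan]
≡ ~A | ((C | ~B) & (~C | B))   [double negation]
≡ (~A | C | ~B) & (~A | ~C | B)   [distribute | over &]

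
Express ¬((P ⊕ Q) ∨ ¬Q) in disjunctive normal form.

Q ∧ P

¬((P ⊕ Q) ∨ ¬Q)
= ¬((P ∧ ¬Q) ∨ (¬P ∧ Q) ∨ ¬Q)
= ¬(P ∧ ¬Q) ∧ ¬(¬P ∧ Q) ∧ ¬¬Q
= (¬P ∨ ¬¬Q) ∧ ¬(¬P ∧ Q) ∧ ¬¬Q
= (¬P ∨ Q) ∧ ¬(¬P ∧ Q) ∧ ¬¬Q
= (¬P ∨ Q) ∧ (¬¬P ∨ ¬Q) ∧ ¬¬Q
= (¬P ∨ Q) ∧ (P ∨ ¬Q) ∧ ¬¬Q
= (¬P ∨ Q) ∧ (P ∨ ¬Q) ∧ Q
= (¬P ∧ P ∧ Q) ∨ (¬P ∧ ¬Q ∧ Q) ∨ (Q ∧ P ∧ Q) ∨ (Q ∧ ¬Q ∧ Q)
= Q ∧ P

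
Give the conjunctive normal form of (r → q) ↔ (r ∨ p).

(r ∨ p) ∧ (¬r ∨ q)

(r → q) ↔ (r ∨ p)
⇔ ((r → q) → (r ∨ p)) ∧ ((r ∨ p) → (r → q))   (eliminate ↔)
⇔ (¬(r → q) ∨ r ∨ p) ∧ ((r ∨ p) → (r → q))   (eliminate →)
⇔ (¬(¬r ∨ q) ∨ r ∨ p) ∧ ((r ∨ p) → (r → q))   (eliminate →)
⇔ (¬(¬r ∨ q) ∨ r ∨ p) ∧ (¬(r ∨ p) ∨ (r → q))   (eliminate →)
⇔ (¬(¬r ∨ q) ∨ r ∨ p) ∧ (¬(r ∨ p) ∨ ¬r ∨ q)   (eliminate →)
⇔ ((¬¬r ∧ ¬q) ∨ r ∨ p) ∧ (¬(r ∨ p) ∨ ¬r ∨ q)   (De Morgan)
⇔ ((r ∧ ¬q) ∨ r ∨ p) ∧ (¬(r ∨ p) ∨ ¬r ∨ q)   (double negation)
⇔ ((r ∧ ¬q) ∨ r ∨ p) ∧ ((¬r ∧ ¬p) ∨ ¬r ∨ q)   (De Morgan)
⇔ (r ∨ r ∨ p) ∧ (¬q ∨ r ∨ p) ∧ (¬r ∨ ¬r ∨ q) ∧ (¬p ∨ ¬r ∨ q)   (distribute ∨ over ∧)
⇔ (r ∨ p) ∧ (¬r ∨ q)   (simplify)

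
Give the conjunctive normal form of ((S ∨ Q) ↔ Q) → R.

((S ∨ Q) ↔ Q) → R
= ¬((S ∨ Q) ↔ Q) ∨ R   [eliminate →]
= ¬(((S ∨ Q) → Q) ∧ (Q → (S ∨ Q))) ∨ R   [eliminate ↔]
= ¬((¬(S ∨ Q) ∨ Q) ∧ (Q → (S ∨ Q))) ∨ R   [eliminate →]
= ¬((¬(S ∨ Q) ∨ Q) ∧ (¬Q ∨ S ∨ Q)) ∨ R   [eliminate →]
= ¬(¬(S ∨ Q) ∨ Q) ∨ ¬(¬Q ∨ S ∨ Q) ∨ R   [De Morgan]
= (¬¬(S ∨ Q) ∧ ¬Q) ∨ ¬(¬Q ∨ S ∨ Q) ∨ R   [De Morgan]
= ((S ∨ Q) ∧ ¬Q) ∨ ¬(¬Q ∨ S ∨ Q) ∨ R   [double negation]
= ((S ∨ Q) ∧ ¬Q) ∨ (¬¬Q ∧ ¬S ∧ ¬Q) ∨ R   [De Morgan]
= ((S ∨ Q) ∧ ¬Q) ∨ (Q ∧ ¬S ∧ ¬Q) ∨ R   [double negation]
= (S ∨ Q ∨ Q ∨ R) ∧ (S ∨ Q ∨ ¬S ∨ R) ∧ (S ∨ Q ∨ ¬Q ∨ R) ∧ (¬Q ∨ Q ∨ R) ∧ (¬Q ∨ ¬S ∨ R) ∧ (¬Q ∨ ¬Q ∨ R)   [distribute ∨ over ∧]
= (S ∨ Q ∨ R) ∧ (¬Q ∨ R)   [simplify]

(S ∨ Q ∨ R) ∧ (¬Q ∨ R)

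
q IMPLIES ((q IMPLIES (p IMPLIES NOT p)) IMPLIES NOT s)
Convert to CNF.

q IMPLIES ((q IMPLIES (p IMPLIES NOT p)) IMPLIES NOT s)
= NOT q OR ((q IMPLIES (p IMPLIES NOT p)) IMPLIES NOT s)   (eliminate IMPLIES)
= NOT q OR NOT (q IMPLIES (p IMPLIES NOT p)) OR NOT s   (eliminate IMPLIES)
= NOT q OR NOT (NOT q OR (p IMPLIES NOT p)) OR NOT s   (eliminate IMPLIES)
= NOT q OR NOT (NOT q OR NOT p OR NOT p) OR NOT s   (eliminate IMPLIES)
= NOT q OR (NOT NOT q AND NOT NOT p AND NOT NOT p) OR NOT s   (De Morgan)
= NOT q OR (q AND NOT NOT p AND NOT NOT p) OR NOT s   (double negation)
= NOT q OR (q AND p AND NOT NOT p) OR NOT s   (double negation)
= NOT q OR (q AND p AND p) OR NOT s   (double negation)
= (NOT q OR q OR NOT s) AND (NOT q OR p OR NOT s) AND (NOT q OR p OR NOT s)   (distribute OR over AND)
= NOT q OR p OR NOT s   (simplify)

NOT q OR p OR NOT s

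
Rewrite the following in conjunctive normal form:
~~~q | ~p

~~~q | ~p
≡ ~q | ~p   [double negation]

~q | ~p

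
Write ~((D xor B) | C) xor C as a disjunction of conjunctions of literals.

(~D & ~B & ~C) | (B & D & ~C) | C

~((D xor B) | C) xor C
≡ (~((D xor B) | C) & ~C) | (~~((D xor B) | C) & C)
≡ (~((D & ~B) | (~D & B) | C) & ~C) | (~~((D xor B) | C) & C)
≡ (~((D & ~B) | (~D & B) | C) & ~C) | (~~((D & ~B) | (~D & B) | C) & C)
≡ (~(D & ~B) & ~(~D & B) & ~C & ~C) | (~~((D & ~B) | (~D & B) | C) & C)
≡ ((~D | ~~B) & ~(~D & B) & ~C & ~C) | (~~((D & ~B) | (~D & B) | C) & C)
≡ ((~D | B) & ~(~D & B) & ~C & ~C) | (~~((D & ~B) | (~D & B) | C) & C)
≡ ((~D | B) & (~~D | ~B) & ~C & ~C) | (~~((D & ~B) | (~D & B) | C) & C)
≡ ((~D | B) & (D | ~B) & ~C & ~C) | (~~((D & ~B) | (~D & B) | C) & C)
≡ ((~D | B) & (D | ~B) & ~C & ~C) | (((D & ~B) | (~D & B) | C) & C)
≡ (~D & D & ~C & ~C) | (~D & ~B & ~C & ~C) | (B & D & ~C & ~C) | (B & ~B & ~C & ~C) | (D & ~B & C) | (~D & B & C) | (C & C)
≡ (~D & ~B & ~C) | (B & D & ~C) | C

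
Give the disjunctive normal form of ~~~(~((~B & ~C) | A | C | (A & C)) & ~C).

(~B & ~C) | A | C

~~~(~((~B & ~C) | A | C | (A & C)) & ~C)
≡ ~(~((~B & ~C) | A | C | (A & C)) & ~C)   — double negation
≡ ~~((~B & ~C) | A | C | (A & C)) | ~~C   — De Morgan
≡ (~B & ~C) | A | C | (A & C) | ~~C   — double negation
≡ (~B & ~C) | A | C | (A & C) | C   — double negation
≡ (~B & ~C) | A | C   — simplify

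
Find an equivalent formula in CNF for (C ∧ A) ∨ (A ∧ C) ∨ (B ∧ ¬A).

(C ∧ A) ∨ (A ∧ C) ∨ (B ∧ ¬A)
= (C ∨ A ∨ B) ∧ (C ∨ A ∨ ¬A) ∧ (C ∨ C ∨ B) ∧ (C ∨ C ∨ ¬A) ∧ (A ∨ A ∨ B) ∧ (A ∨ A ∨ ¬A) ∧ (A ∨ C ∨ B) ∧ (A ∨ C ∨ ¬A)   — distribute ∨ over ∧
= (C ∨ B) ∧ (C ∨ ¬A) ∧ (A ∨ B)   — simplify

(C ∨ B) ∧ (C ∨ ¬A) ∧ (A ∨ B)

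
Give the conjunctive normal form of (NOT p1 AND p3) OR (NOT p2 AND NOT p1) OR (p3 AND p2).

(NOT p1 OR p3) AND (NOT p1 OR p2) AND (p3 OR NOT p2)

(NOT p1 AND p3) OR (NOT p2 AND NOT p1) OR (p3 AND p2)
= (NOT p1 OR NOT p2 OR p3) AND (NOT p1 OR NOT p2 OR p2) AND (NOT p1 OR NOT p1 OR p3) AND (NOT p1 OR NOT p1 OR p2) AND (p3 OR NOT p2 OR p3) AND (p3 OR NOT p2 OR p2) AND (p3 OR NOT p1 OR p3) AND (p3 OR NOT p1 OR p2)   — distribute OR over AND
= (NOT p1 OR p3) AND (NOT p1 OR p2) AND (p3 OR NOT p2)   — simplify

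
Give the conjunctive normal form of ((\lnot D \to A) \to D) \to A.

((\lnot D \to A) \to D) \to A
⇔ \lnot ((\lnot D \to A) \to D) \lor A   — eliminate \to
⇔ \lnot (\lnot (\lnot D \to A) \lor D) \lor A   — eliminate \to
⇔ \lnot (\lnot (\lnot \lnot D \lor A) \lor D) \lor A   — eliminate \to
⇔ (\lnot \lnot (\lnot \lnot D \lor A) \land \lnot D) \lor A   — De Morgan
⇔ ((\lnot \lnot D \lor A) \land \lnot D) \lor A   — double negation
⇔ ((D \lor A) \land \lnot D) \lor A   — double negation
⇔ (D \lor A \lor A) \land (\lnot D \lor A)   — distribute \lor over \land
⇔ (D \lor A) \land (\lnot D \lor A)   — simplify

(D \lor A) \land (\lnot D \lor A)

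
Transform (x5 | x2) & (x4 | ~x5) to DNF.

(x5 | x2) & (x4 | ~x5)
⇔ (x5 & x4) | (x5 & ~x5) | (x2 & x4) | (x2 & ~x5)   [distribute & over |]
⇔ (x5 & x4) | (x2 & x4) | (x2 & ~x5)   [simplify]

(x5 & x4) | (x2 & x4) | (x2 & ~x5)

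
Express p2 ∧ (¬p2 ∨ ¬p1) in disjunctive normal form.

p2 ∧ ¬p1

p2 ∧ (¬p2 ∨ ¬p1)
= (p2 ∧ ¬p2) ∨ (p2 ∧ ¬p1)
= p2 ∧ ¬p1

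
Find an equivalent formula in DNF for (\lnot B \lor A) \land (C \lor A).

(\lnot B \lor A) \land (C \lor A)
= (\lnot B \land C) \lor (\lnot B \land A) \lor (A \land C) \lor (A \land A)   [distribute \land over \lor]
= (\lnot B \land C) \lor A   [simplify]

(\lnot B \land C) \lor A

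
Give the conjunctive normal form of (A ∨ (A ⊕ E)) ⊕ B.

(A ∨ (A ⊕ E)) ⊕ B
≡ (A ∨ (A ⊕ E) ∨ B) ∧ ¬((A ∨ (A ⊕ E)) ∧ B)   [expand ⊕]
≡ (A ∨ ((A ∨ E) ∧ ¬(A ∧ E)) ∨ B) ∧ ¬((A ∨ (A ⊕ E)) ∧ B)   [expand ⊕]
≡ (A ∨ ((A ∨ E) ∧ ¬(A ∧ E)) ∨ B) ∧ ¬((A ∨ ((A ∨ E) ∧ ¬(A ∧ E))) ∧ B)   [expand ⊕]
≡ (A ∨ ((A ∨ E) ∧ (¬A ∨ ¬E)) ∨ B) ∧ ¬((A ∨ ((A ∨ E) ∧ ¬(A ∧ E))) ∧ B)   [De Morgan]
≡ (A ∨ ((A ∨ E) ∧ (¬A ∨ ¬E)) ∨ B) ∧ (¬(A ∨ ((A ∨ E) ∧ ¬(A ∧ E))) ∨ ¬B)   [De Morgan]
≡ (A ∨ ((A ∨ E) ∧ (¬A ∨ ¬E)) ∨ B) ∧ ((¬A ∧ ¬((A ∨ E) ∧ ¬(A ∧ E))) ∨ ¬B)   [De Morgan]
≡ (A ∨ ((A ∨ E) ∧ (¬A ∨ ¬E)) ∨ B) ∧ ((¬A ∧ (¬(A ∨ E) ∨ ¬¬(A ∧ E))) ∨ ¬B)   [De Morgan]
≡ (A ∨ ((A ∨ E) ∧ (¬A ∨ ¬E)) ∨ B) ∧ ((¬A ∧ ((¬A ∧ ¬E) ∨ ¬¬(A ∧ E))) ∨ ¬B)   [De Morgan]
≡ (A ∨ ((A ∨ E) ∧ (¬A ∨ ¬E)) ∨ B) ∧ ((¬A ∧ ((¬A ∧ ¬E) ∨ (A ∧ E))) ∨ ¬B)   [double negation]
≡ (A ∨ A ∨ E ∨ B) ∧ (A ∨ ¬A ∨ ¬E ∨ B) ∧ (¬A ∨ ¬B) ∧ (¬A ∨ A ∨ ¬B) ∧ (¬A ∨ E ∨ ¬B) ∧ (¬E ∨ A ∨ ¬B) ∧ (¬E ∨ E ∨ ¬B)   [distribute ∨ over ∧]
≡ (A ∨ E ∨ B) ∧ (¬A ∨ ¬B) ∧ (¬E ∨ A ∨ ¬B)   [simplify]

(A ∨ E ∨ B) ∧ (¬A ∨ ¬B) ∧ (¬E ∨ A ∨ ¬B)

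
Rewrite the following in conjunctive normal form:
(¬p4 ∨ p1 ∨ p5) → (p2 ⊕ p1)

(p4 ∨ p2 ∨ p1) ∧ (¬p1 ∨ ¬p2) ∧ (¬p5 ∨ p2 ∨ p1)

(¬p4 ∨ p1 ∨ p5) → (p2 ⊕ p1)
= ¬(¬p4 ∨ p1 ∨ p5) ∨ (p2 ⊕ p1)   (eliminate →)
= ¬(¬p4 ∨ p1 ∨ p5) ∨ ((p2 ∨ p1) ∧ ¬(p2 ∧ p1))   (expand ⊕)
= (¬¬p4 ∧ ¬p1 ∧ ¬p5) ∨ ((p2 ∨ p1) ∧ ¬(p2 ∧ p1))   (De Morgan)
= (p4 ∧ ¬p1 ∧ ¬p5) ∨ ((p2 ∨ p1) ∧ ¬(p2 ∧ p1))   (double negation)
= (p4 ∧ ¬p1 ∧ ¬p5) ∨ ((p2 ∨ p1) ∧ (¬p2 ∨ ¬p1))   (De Morgan)
= (p4 ∨ p2 ∨ p1) ∧ (p4 ∨ ¬p2 ∨ ¬p1) ∧ (¬p1 ∨ p2 ∨ p1) ∧ (¬p1 ∨ ¬p2 ∨ ¬p1) ∧ (¬p5 ∨ p2 ∨ p1) ∧ (¬p5 ∨ ¬p2 ∨ ¬p1)   (distribute ∨ over ∧)
= (p4 ∨ p2 ∨ p1) ∧ (¬p1 ∨ ¬p2) ∧ (¬p5 ∨ p2 ∨ p1)   (simplify)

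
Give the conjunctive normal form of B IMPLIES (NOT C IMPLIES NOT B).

NOT B OR C

B IMPLIES (NOT C IMPLIES NOT B)
⇔ NOT B OR (NOT C IMPLIES NOT B)   (eliminate IMPLIES)
⇔ NOT B OR NOT NOT C OR NOT B   (eliminate IMPLIES)
⇔ NOT B OR C OR NOT B   (double negation)
⇔ NOT B OR C   (simplify)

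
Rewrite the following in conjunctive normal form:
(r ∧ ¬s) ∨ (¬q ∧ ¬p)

(r ∨ ¬q) ∧ (r ∨ ¬p) ∧ (¬s ∨ ¬q) ∧ (¬s ∨ ¬p)

(r ∧ ¬s) ∨ (¬q ∧ ¬p)
≡ (r ∨ ¬q) ∧ (r ∨ ¬p) ∧ (¬s ∨ ¬q) ∧ (¬s ∨ ¬p)   [distribute ∨ over ∧]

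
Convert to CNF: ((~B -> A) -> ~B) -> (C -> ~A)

((~B -> A) -> ~B) -> (C -> ~A)
≡ ~((~B -> A) -> ~B) | (C -> ~A)   — eliminate ->
≡ ~(~(~B -> A) | ~B) | (C -> ~A)   — eliminate ->
≡ ~(~(~~B | A) | ~B) | (C -> ~A)   — eliminate ->
≡ ~(~(~~B | A) | ~B) | ~C | ~A   — eliminate ->
≡ (~~(~~B | A) & ~~B) | ~C | ~A   — De Morgan
≡ ((~~B | A) & ~~B) | ~C | ~A   — double negation
≡ ((B | A) & ~~B) | ~C | ~A   — double negation
≡ ((B | A) & B) | ~C | ~A   — double negation
≡ (B | A | ~C | ~A) & (B | ~C | ~A)   — distribute | over &
≡ B | ~C | ~A   — simplify

B | ~C | ~A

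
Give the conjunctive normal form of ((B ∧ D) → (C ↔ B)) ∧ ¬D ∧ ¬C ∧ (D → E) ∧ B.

((B ∧ D) → (C ↔ B)) ∧ ¬D ∧ ¬C ∧ (D → E) ∧ B
= (¬(B ∧ D) ∨ (C ↔ B)) ∧ ¬D ∧ ¬C ∧ (D → E) ∧ B   — eliminate →
= (¬(B ∧ D) ∨ ((C → B) ∧ (B → C))) ∧ ¬D ∧ ¬C ∧ (D → E) ∧ B   — eliminate ↔
= (¬(B ∧ D) ∨ ((¬C ∨ B) ∧ (B → C))) ∧ ¬D ∧ ¬C ∧ (D → E) ∧ B   — eliminate →
= (¬(B ∧ D) ∨ ((¬C ∨ B) ∧ (¬B ∨ C))) ∧ ¬D ∧ ¬C ∧ (D → E) ∧ B   — eliminate →
= (¬(B ∧ D) ∨ ((¬C ∨ B) ∧ (¬B ∨ C))) ∧ ¬D ∧ ¬C ∧ (¬D ∨ E) ∧ B   — eliminate →
= (¬B ∨ ¬D ∨ ((¬C ∨ B) ∧ (¬B ∨ C))) ∧ ¬D ∧ ¬C ∧ (¬D ∨ E) ∧ B   — De Morgan
= (¬B ∨ ¬D ∨ ¬C ∨ B) ∧ (¬B ∨ ¬D ∨ ¬B ∨ C) ∧ ¬D ∧ ¬C ∧ (¬D ∨ E) ∧ B   — distribute ∨ over ∧
= ¬D ∧ ¬C ∧ B   — simplify

¬D ∧ ¬C ∧ B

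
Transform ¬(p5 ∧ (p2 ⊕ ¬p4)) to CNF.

¬(p5 ∧ (p2 ⊕ ¬p4))
≡ ¬(p5 ∧ (p2 ∨ ¬p4) ∧ ¬(p2 ∧ ¬p4))   (expand ⊕)
≡ ¬p5 ∨ ¬(p2 ∨ ¬p4) ∨ ¬¬(p2 ∧ ¬p4)   (De Morgan)
≡ ¬p5 ∨ (¬p2 ∧ ¬¬p4) ∨ ¬¬(p2 ∧ ¬p4)   (De Morgan)
≡ ¬p5 ∨ (¬p2 ∧ p4) ∨ ¬¬(p2 ∧ ¬p4)   (double negation)
≡ ¬p5 ∨ (¬p2 ∧ p4) ∨ (p2 ∧ ¬p4)   (double negation)
≡ (¬p5 ∨ ¬p2 ∨ p2) ∧ (¬p5 ∨ ¬p2 ∨ ¬p4) ∧ (¬p5 ∨ p4 ∨ p2) ∧ (¬p5 ∨ p4 ∨ ¬p4)   (distribute ∨ over ∧)
≡ (¬p5 ∨ ¬p2 ∨ ¬p4) ∧ (¬p5 ∨ p4 ∨ p2)   (simplify)

(¬p5 ∨ ¬p2 ∨ ¬p4) ∧ (¬p5 ∨ p4 ∨ p2)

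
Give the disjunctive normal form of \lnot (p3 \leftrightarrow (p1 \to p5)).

(p3 \land p1 \land \lnot p5) \lor (\lnot p1 \land \lnot p3) \lor (p5 \land \lnot p3)

\lnot (p3 \leftrightarrow (p1 \to p5))
= \lnot ((p3 \to (p1 \to p5)) \land ((p1 \to p5) \to p3))
= \lnot ((\lnot p3 \lor (p1 \to p5)) \land ((p1 \to p5) \to p3))
= \lnot ((\lnot p3 \lor \lnot p1 \lor p5) \land ((p1 \to p5) \to p3))
= \lnot ((\lnot p3 \lor \lnot p1 \lor p5) \land (\lnot (p1 \to p5) \lor p3))
= \lnot ((\lnot p3 \lor \lnot p1 \lor p5) \land (\lnot (\lnot p1 \lor p5) \lor p3))
= \lnot (\lnot p3 \lor \lnot p1 \lor p5) \lor \lnot (\lnot (\lnot p1 \lor p5) \lor p3)
= (\lnot \lnot p3 \land \lnot \lnot p1 \land \lnot p5) \lor \lnot (\lnot (\lnot p1 \lor p5) \lor p3)
= (p3 \land \lnot \lnot p1 \land \lnot p5) \lor \lnot (\lnot (\lnot p1 \lor p5) \lor p3)
= (p3 \land p1 \land \lnot p5) \lor \lnot (\lnot (\lnot p1 \lor p5) \lor p3)
= (p3 \land p1 \land \lnot p5) \lor (\lnot \lnot (\lnot p1 \lor p5) \land \lnot p3)
= (p3 \land p1 \land \lnot p5) \lor ((\lnot p1 \lor p5) \land \lnot p3)
= (p3 \land p1 \land \lnot p5) \lor (\lnot p1 \land \lnot p3) \lor (p5 \land \lnot p3)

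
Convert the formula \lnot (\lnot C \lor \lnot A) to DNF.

C \land A

\lnot (\lnot C \lor \lnot A)
≡ \lnot \lnot C \land \lnot \lnot A   — De Morgan
≡ C \land \lnot \lnot A   — double negation
≡ C \land A   — double negation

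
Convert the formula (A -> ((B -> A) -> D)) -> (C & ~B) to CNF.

(A | C) & (A | ~B) & (~D | C) & (~D | ~B)

(A -> ((B -> A) -> D)) -> (C & ~B)
⇔ ~(A -> ((B -> A) -> D)) | (C & ~B)   — eliminate ->
⇔ ~(~A | ((B -> A) -> D)) | (C & ~B)   — eliminate ->
⇔ ~(~A | ~(B -> A) | D) | (C & ~B)   — eliminate ->
⇔ ~(~A | ~(~B | A) | D) | (C & ~B)   — eliminate ->
⇔ (~~A & ~~(~B | A) & ~D) | (C & ~B)   — De Morgan
⇔ (A & ~~(~B | A) & ~D) | (C & ~B)   — double negation
⇔ (A & (~B | A) & ~D) | (C & ~B)   — double negation
⇔ (A | C) & (A | ~B) & (~B | A | C) & (~B | A | ~B) & (~D | C) & (~D | ~B)   — distribute | over &
⇔ (A | C) & (A | ~B) & (~D | C) & (~D | ~B)   — simplify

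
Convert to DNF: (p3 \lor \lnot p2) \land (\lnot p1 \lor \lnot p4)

(p3 \land \lnot p1) \lor (p3 \land \lnot p4) \lor (\lnot p2 \land \lnot p1) \lor (\lnot p2 \land \lnot p4)

(p3 \lor \lnot p2) \land (\lnot p1 \lor \lnot p4)
= (p3 \land \lnot p1) \lor (p3 \land \lnot p4) \lor (\lnot p2 \land \lnot p1) \lor (\lnot p2 \land \lnot p4)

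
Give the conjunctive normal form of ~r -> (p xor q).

(r | p | q) & (r | ~p | ~q)

~r -> (p xor q)
≡ ~~r | (p xor q)
≡ ~~r | ((p | q) & ~(p & q))
≡ r | ((p | q) & ~(p & q))
≡ r | ((p | q) & (~p | ~q))
≡ (r | p | q) & (r | ~p | ~q)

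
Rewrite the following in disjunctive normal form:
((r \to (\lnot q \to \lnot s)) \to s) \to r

((r \to (\lnot q \to \lnot s)) \to s) \to r
≡ \lnot ((r \to (\lnot q \to \lnot s)) \to s) \lor r   [eliminate \to]
≡ \lnot (\lnot (r \to (\lnot q \to \lnot s)) \lor s) \lor r   [eliminate \to]
≡ \lnot (\lnot (\lnot r \lor (\lnot q \to \lnot s)) \lor s) \lor r   [eliminate \to]
≡ \lnot (\lnot (\lnot r \lor \lnot \lnot q \lor \lnot s) \lor s) \lor r   [eliminate \to]
≡ (\lnot \lnot (\lnot r \lor \lnot \lnot q \lor \lnot s) \land \lnot s) \lor r   [De Morgan]
≡ ((\lnot r \lor \lnot \lnot q \lor \lnot s) \land \lnot s) \lor r   [double negation]
≡ ((\lnot r \lor q \lor \lnot s) \land \lnot s) \lor r   [double negation]
≡ (\lnot r \land \lnot s) \lor (q \land \lnot s) \lor (\lnot s \land \lnot s) \lor r   [distribute \land over \lor]
≡ \lnot s \lor r   [simplify]

\lnot s \lor r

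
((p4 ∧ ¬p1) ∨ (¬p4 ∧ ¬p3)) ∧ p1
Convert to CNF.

((p4 ∧ ¬p1) ∨ (¬p4 ∧ ¬p3)) ∧ p1
⇔ (p4 ∨ ¬p4) ∧ (p4 ∨ ¬p3) ∧ (¬p1 ∨ ¬p4) ∧ (¬p1 ∨ ¬p3) ∧ p1
⇔ (p4 ∨ ¬p3) ∧ (¬p1 ∨ ¬p4) ∧ (¬p1 ∨ ¬p3) ∧ p1

(p4 ∨ ¬p3) ∧ (¬p1 ∨ ¬p4) ∧ (¬p1 ∨ ¬p3) ∧ p1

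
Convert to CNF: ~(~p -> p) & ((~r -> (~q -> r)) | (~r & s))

~(~p -> p) & ((~r -> (~q -> r)) | (~r & s))
≡ ~(~~p | p) & ((~r -> (~q -> r)) | (~r & s))   (eliminate ->)
≡ ~(~~p | p) & (~~r | (~q -> r) | (~r & s))   (eliminate ->)
≡ ~(~~p | p) & (~~r | ~~q | r | (~r & s))   (eliminate ->)
≡ ~~~p & ~p & (~~r | ~~q | r | (~r & s))   (De Morgan)
≡ ~p & ~p & (~~r | ~~q | r | (~r & s))   (double negation)
≡ ~p & ~p & (r | ~~q | r | (~r & s))   (double negation)
≡ ~p & ~p & (r | q | r | (~r & s))   (double negation)
≡ ~p & ~p & (r | q | r | ~r) & (r | q | r | s)   (distribute | over &)
≡ ~p & (r | q | s)   (simplify)

~p & (r | q | s)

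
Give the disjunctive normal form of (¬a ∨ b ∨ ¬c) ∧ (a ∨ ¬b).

(¬a ∨ b ∨ ¬c) ∧ (a ∨ ¬b)
≡ (¬a ∧ a) ∨ (¬a ∧ ¬b) ∨ (b ∧ a) ∨ (b ∧ ¬b) ∨ (¬c ∧ a) ∨ (¬c ∧ ¬b)   — distribute ∧ over ∨
≡ (¬a ∧ ¬b) ∨ (b ∧ a) ∨ (¬c ∧ a) ∨ (¬c ∧ ¬b)   — simplify

(¬a ∧ ¬b) ∨ (b ∧ a) ∨ (¬c ∧ a) ∨ (¬c ∧ ¬b)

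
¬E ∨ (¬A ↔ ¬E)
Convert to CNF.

¬E ∨ A

¬E ∨ (¬A ↔ ¬E)
⇔ ¬E ∨ ((¬A → ¬E) ∧ (¬E → ¬A))
⇔ ¬E ∨ ((¬¬A ∨ ¬E) ∧ (¬E → ¬A))
⇔ ¬E ∨ ((¬¬A ∨ ¬E) ∧ (¬¬E ∨ ¬A))
⇔ ¬E ∨ ((A ∨ ¬E) ∧ (¬¬E ∨ ¬A))
⇔ ¬E ∨ ((A ∨ ¬E) ∧ (E ∨ ¬A))
⇔ (¬E ∨ A ∨ ¬E) ∧ (¬E ∨ E ∨ ¬A)
⇔ ¬E ∨ A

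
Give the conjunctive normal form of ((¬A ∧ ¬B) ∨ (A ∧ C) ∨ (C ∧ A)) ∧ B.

(¬A ∨ C) ∧ (¬B ∨ A) ∧ (¬B ∨ C) ∧ B

((¬A ∧ ¬B) ∨ (A ∧ C) ∨ (C ∧ A)) ∧ B
= (¬A ∨ A ∨ C) ∧ (¬A ∨ A ∨ A) ∧ (¬A ∨ C ∨ C) ∧ (¬A ∨ C ∨ A) ∧ (¬B ∨ A ∨ C) ∧ (¬B ∨ A ∨ A) ∧ (¬B ∨ C ∨ C) ∧ (¬B ∨ C ∨ A) ∧ B
= (¬A ∨ C) ∧ (¬B ∨ A) ∧ (¬B ∨ C) ∧ B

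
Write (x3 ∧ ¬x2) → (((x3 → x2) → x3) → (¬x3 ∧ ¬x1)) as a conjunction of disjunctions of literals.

(x3 ∧ ¬x2) → (((x3 → x2) → x3) → (¬x3 ∧ ¬x1))
⇔ ¬(x3 ∧ ¬x2) ∨ (((x3 → x2) → x3) → (¬x3 ∧ ¬x1))   [eliminate →]
⇔ ¬(x3 ∧ ¬x2) ∨ ¬((x3 → x2) → x3) ∨ (¬x3 ∧ ¬x1)   [eliminate →]
⇔ ¬(x3 ∧ ¬x2) ∨ ¬(¬(x3 → x2) ∨ x3) ∨ (¬x3 ∧ ¬x1)   [eliminate →]
⇔ ¬(x3 ∧ ¬x2) ∨ ¬(¬(¬x3 ∨ x2) ∨ x3) ∨ (¬x3 ∧ ¬x1)   [eliminate →]
⇔ ¬x3 ∨ ¬¬x2 ∨ ¬(¬(¬x3 ∨ x2) ∨ x3) ∨ (¬x3 ∧ ¬x1)   [De Morgan]
⇔ ¬x3 ∨ x2 ∨ ¬(¬(¬x3 ∨ x2) ∨ x3) ∨ (¬x3 ∧ ¬x1)   [double negation]
⇔ ¬x3 ∨ x2 ∨ (¬¬(¬x3 ∨ x2) ∧ ¬x3) ∨ (¬x3 ∧ ¬x1)   [De Morgan]
⇔ ¬x3 ∨ x2 ∨ ((¬x3 ∨ x2) ∧ ¬x3) ∨ (¬x3 ∧ ¬x1)   [double negation]
⇔ (¬x3 ∨ x2 ∨ ¬x3 ∨ x2 ∨ ¬x3) ∧ (¬x3 ∨ x2 ∨ ¬x3 ∨ x2 ∨ ¬x1) ∧ (¬x3 ∨ x2 ∨ ¬x3 ∨ ¬x3) ∧ (¬x3 ∨ x2 ∨ ¬x3 ∨ ¬x1)   [distribute ∨ over ∧]
⇔ ¬x3 ∨ x2   [simplify]

¬x3 ∨ x2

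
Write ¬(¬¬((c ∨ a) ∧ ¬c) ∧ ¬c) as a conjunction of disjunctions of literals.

¬(¬¬((c ∨ a) ∧ ¬c) ∧ ¬c)
≡ ¬¬¬((c ∨ a) ∧ ¬c) ∨ ¬¬c   — De Morgan
≡ ¬((c ∨ a) ∧ ¬c) ∨ ¬¬c   — double negation
≡ ¬(c ∨ a) ∨ ¬¬c ∨ ¬¬c   — De Morgan
≡ ¬c ∧ ¬a ∨ ¬¬c ∨ ¬¬c   — De Morgan
≡ ¬c ∧ ¬a ∨ c ∨ ¬¬c   — double negation
≡ ¬c ∧ ¬a ∨ c ∨ c   — double negation
≡ (¬c ∨ c ∨ c) ∧ (¬a ∨ c ∨ c)   — distribute ∨ over ∧
≡ ¬a ∨ c   — simplify

¬a ∨ c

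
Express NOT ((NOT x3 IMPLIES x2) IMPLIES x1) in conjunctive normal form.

NOT ((NOT x3 IMPLIES x2) IMPLIES x1)
= NOT (NOT (NOT x3 IMPLIES x2) OR x1)   [eliminate IMPLIES]
= NOT (NOT (NOT NOT x3 OR x2) OR x1)   [eliminate IMPLIES]
= NOT NOT (NOT NOT x3 OR x2) AND NOT x1   [De Morgan]
= (NOT NOT x3 OR x2) AND NOT x1   [double negation]
= (x3 OR x2) AND NOT x1   [double negation]

(x3 OR x2) AND NOT x1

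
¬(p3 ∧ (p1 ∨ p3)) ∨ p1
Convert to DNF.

¬p3 ∨ p1

¬(p3 ∧ (p1 ∨ p3)) ∨ p1
⇔ ¬p3 ∨ ¬(p1 ∨ p3) ∨ p1   — De Morgan
⇔ ¬p3 ∨ (¬p1 ∧ ¬p3) ∨ p1   — De Morgan
⇔ ¬p3 ∨ p1   — simplify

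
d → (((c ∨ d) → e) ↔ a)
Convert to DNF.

d → (((c ∨ d) → e) ↔ a)
⇔ ¬d ∨ (((c ∨ d) → e) ↔ a)   [eliminate →]
⇔ ¬d ∨ ((((c ∨ d) → e) → a) ∧ (a → ((c ∨ d) → e)))   [eliminate ↔]
⇔ ¬d ∨ ((¬((c ∨ d) → e) ∨ a) ∧ (a → ((c ∨ d) → e)))   [eliminate →]
⇔ ¬d ∨ ((¬(¬(c ∨ d) ∨ e) ∨ a) ∧ (a → ((c ∨ d) → e)))   [eliminate →]
⇔ ¬d ∨ ((¬(¬(c ∨ d) ∨ e) ∨ a) ∧ (¬a ∨ ((c ∨ d) → e)))   [eliminate →]
⇔ ¬d ∨ ((¬(¬(c ∨ d) ∨ e) ∨ a) ∧ (¬a ∨ ¬(c ∨ d) ∨ e))   [eliminate →]
⇔ ¬d ∨ (((¬¬(c ∨ d) ∧ ¬e) ∨ a) ∧ (¬a ∨ ¬(c ∨ d) ∨ e))   [De Morgan]
⇔ ¬d ∨ ((((c ∨ d) ∧ ¬e) ∨ a) ∧ (¬a ∨ ¬(c ∨ d) ∨ e))   [double negation]
⇔ ¬d ∨ ((((c ∨ d) ∧ ¬e) ∨ a) ∧ (¬a ∨ (¬c ∧ ¬d) ∨ e))   [De Morgan]
⇔ ¬d ∨ (c ∧ ¬e ∧ ¬a) ∨ (c ∧ ¬e ∧ ¬c ∧ ¬d) ∨ (c ∧ ¬e ∧ e) ∨ (d ∧ ¬e ∧ ¬a) ∨ (d ∧ ¬e ∧ ¬c ∧ ¬d) ∨ (d ∧ ¬e ∧ e) ∨ (a ∧ ¬a) ∨ (a ∧ ¬c ∧ ¬d) ∨ (a ∧ e)   [distribute ∧ over ∨]
⇔ ¬d ∨ (c ∧ ¬e ∧ ¬a) ∨ (d ∧ ¬e ∧ ¬a) ∨ (a ∧ e)   [simplify]

¬d ∨ (c ∧ ¬e ∧ ¬a) ∨ (d ∧ ¬e ∧ ¬a) ∨ (a ∧ e)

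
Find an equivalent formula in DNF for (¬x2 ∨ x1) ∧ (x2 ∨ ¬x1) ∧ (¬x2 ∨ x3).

(¬x2 ∨ x1) ∧ (x2 ∨ ¬x1) ∧ (¬x2 ∨ x3)
⇔ (¬x2 ∧ x2 ∧ ¬x2) ∨ (¬x2 ∧ x2 ∧ x3) ∨ (¬x2 ∧ ¬x1 ∧ ¬x2) ∨ (¬x2 ∧ ¬x1 ∧ x3) ∨ (x1 ∧ x2 ∧ ¬x2) ∨ (x1 ∧ x2 ∧ x3) ∨ (x1 ∧ ¬x1 ∧ ¬x2) ∨ (x1 ∧ ¬x1 ∧ x3)   [distribute ∧ over ∨]
⇔ (¬x2 ∧ ¬x1) ∨ (x1 ∧ x2 ∧ x3)   [simplify]

(¬x2 ∧ ¬x1) ∨ (x1 ∧ x2 ∧ x3)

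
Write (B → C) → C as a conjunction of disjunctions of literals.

B ∨ C

(B → C) → C
≡ ¬(B → C) ∨ C   — eliminate →
≡ ¬(¬B ∨ C) ∨ C   — eliminate →
≡ (¬¬B ∧ ¬C) ∨ C   — De Morgan
≡ (B ∧ ¬C) ∨ C   — double negation
≡ (B ∨ C) ∧ (¬C ∨ C)   — distribute ∨ over ∧
≡ B ∨ C   — simplify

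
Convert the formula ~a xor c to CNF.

~a xor c
⇔ (~a | c) & ~(~a & c)   [expand xor]
⇔ (~a | c) & (~~a | ~c)   [De Morgan]
⇔ (~a | c) & (a | ~c)   [double negation]

(~a | c) & (a | ~c)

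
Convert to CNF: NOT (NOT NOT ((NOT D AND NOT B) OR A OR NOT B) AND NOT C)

NOT (NOT NOT ((NOT D AND NOT B) OR A OR NOT B) AND NOT C)
⇔ NOT NOT NOT ((NOT D AND NOT B) OR A OR NOT B) OR NOT NOT C   (De Morgan)
⇔ NOT ((NOT D AND NOT B) OR A OR NOT B) OR NOT NOT C   (double negation)
⇔ (NOT (NOT D AND NOT B) AND NOT A AND NOT NOT B) OR NOT NOT C   (De Morgan)
⇔ ((NOT NOT D OR NOT NOT B) AND NOT A AND NOT NOT B) OR NOT NOT C   (De Morgan)
⇔ ((D OR NOT NOT B) AND NOT A AND NOT NOT B) OR NOT NOT C   (double negation)
⇔ ((D OR B) AND NOT A AND NOT NOT B) OR NOT NOT C   (double negation)
⇔ ((D OR B) AND NOT A AND B) OR NOT NOT C   (double negation)
⇔ ((D OR B) AND NOT A AND B) OR C   (double negation)
⇔ (D OR B OR C) AND (NOT A OR C) AND (B OR C)   (distribute OR over AND)
⇔ (NOT A OR C) AND (B OR C)   (simplify)

(NOT A OR C) AND (B OR C)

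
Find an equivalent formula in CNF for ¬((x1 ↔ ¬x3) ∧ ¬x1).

¬((x1 ↔ ¬x3) ∧ ¬x1)
≡ ¬((x1 → ¬x3) ∧ (¬x3 → x1) ∧ ¬x1)   (eliminate ↔)
≡ ¬((¬x1 ∨ ¬x3) ∧ (¬x3 → x1) ∧ ¬x1)   (eliminate →)
≡ ¬((¬x1 ∨ ¬x3) ∧ (¬¬x3 ∨ x1) ∧ ¬x1)   (eliminate →)
≡ ¬(¬x1 ∨ ¬x3) ∨ ¬(¬¬x3 ∨ x1) ∨ ¬¬x1   (De Morgan)
≡ (¬¬x1 ∧ ¬¬x3) ∨ ¬(¬¬x3 ∨ x1) ∨ ¬¬x1   (De Morgan)
≡ (x1 ∧ ¬¬x3) ∨ ¬(¬¬x3 ∨ x1) ∨ ¬¬x1   (double negation)
≡ (x1 ∧ x3) ∨ ¬(¬¬x3 ∨ x1) ∨ ¬¬x1   (double negation)
≡ (x1 ∧ x3) ∨ (¬¬¬x3 ∧ ¬x1) ∨ ¬¬x1   (De Morgan)
≡ (x1 ∧ x3) ∨ (¬x3 ∧ ¬x1) ∨ ¬¬x1   (double negation)
≡ (x1 ∧ x3) ∨ (¬x3 ∧ ¬x1) ∨ x1   (double negation)
≡ (x1 ∨ ¬x3 ∨ x1) ∧ (x1 ∨ ¬x1 ∨ x1) ∧ (x3 ∨ ¬x3 ∨ x1) ∧ (x3 ∨ ¬x1 ∨ x1)   (distribute ∨ over ∧)
≡ x1 ∨ ¬x3   (simplify)

x1 ∨ ¬x3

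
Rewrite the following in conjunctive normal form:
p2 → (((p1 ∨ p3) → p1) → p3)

(¬p2 ∨ p1 ∨ p3) ∧ (¬p2 ∨ ¬p1 ∨ p3)

p2 → (((p1 ∨ p3) → p1) → p3)
≡ ¬p2 ∨ (((p1 ∨ p3) → p1) → p3)   [eliminate →]
≡ ¬p2 ∨ ¬((p1 ∨ p3) → p1) ∨ p3   [eliminate →]
≡ ¬p2 ∨ ¬(¬(p1 ∨ p3) ∨ p1) ∨ p3   [eliminate →]
≡ ¬p2 ∨ (¬¬(p1 ∨ p3) ∧ ¬p1) ∨ p3   [De Morgan]
≡ ¬p2 ∨ ((p1 ∨ p3) ∧ ¬p1) ∨ p3   [double negation]
≡ (¬p2 ∨ p1 ∨ p3 ∨ p3) ∧ (¬p2 ∨ ¬p1 ∨ p3)   [distribute ∨ over ∧]
≡ (¬p2 ∨ p1 ∨ p3) ∧ (¬p2 ∨ ¬p1 ∨ p3)   [simplify]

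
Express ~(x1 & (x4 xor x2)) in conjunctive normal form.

(~x1 | ~x4 | x2) & (~x1 | ~x2 | x4)

~(x1 & (x4 xor x2))
= ~(x1 & (x4 | x2) & ~(x4 & x2))   [expand xor]
= ~x1 | ~(x4 | x2) | ~~(x4 & x2)   [De Morgan]
= ~x1 | (~x4 & ~x2) | ~~(x4 & x2)   [De Morgan]
= ~x1 | (~x4 & ~x2) | (x4 & x2)   [double negation]
= (~x1 | ~x4 | x4) & (~x1 | ~x4 | x2) & (~x1 | ~x2 | x4) & (~x1 | ~x2 | x2)   [distribute | over &]
= (~x1 | ~x4 | x2) & (~x1 | ~x2 | x4)   [simplify]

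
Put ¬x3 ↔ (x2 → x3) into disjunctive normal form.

¬x2 ∧ ¬x3

¬x3 ↔ (x2 → x3)
= (¬x3 → (x2 → x3)) ∧ ((x2 → x3) → ¬x3)   [eliminate ↔]
= (¬¬x3 ∨ (x2 → x3)) ∧ ((x2 → x3) → ¬x3)   [eliminate →]
= (¬¬x3 ∨ ¬x2 ∨ x3) ∧ ((x2 → x3) → ¬x3)   [eliminate →]
= (¬¬x3 ∨ ¬x2 ∨ x3) ∧ (¬(x2 → x3) ∨ ¬x3)   [eliminate →]
= (¬¬x3 ∨ ¬x2 ∨ x3) ∧ (¬(¬x2 ∨ x3) ∨ ¬x3)   [eliminate →]
= (x3 ∨ ¬x2 ∨ x3) ∧ (¬(¬x2 ∨ x3) ∨ ¬x3)   [double negation]
= (x3 ∨ ¬x2 ∨ x3) ∧ ((¬¬x2 ∧ ¬x3) ∨ ¬x3)   [De Morgan]
= (x3 ∨ ¬x2 ∨ x3) ∧ ((x2 ∧ ¬x3) ∨ ¬x3)   [double negation]
= (x3 ∧ x2 ∧ ¬x3) ∨ (x3 ∧ ¬x3) ∨ (¬x2 ∧ x2 ∧ ¬x3) ∨ (¬x2 ∧ ¬x3) ∨ (x3 ∧ x2 ∧ ¬x3) ∨ (x3 ∧ ¬x3)   [distribute ∧ over ∨]
= ¬x2 ∧ ¬x3   [simplify]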